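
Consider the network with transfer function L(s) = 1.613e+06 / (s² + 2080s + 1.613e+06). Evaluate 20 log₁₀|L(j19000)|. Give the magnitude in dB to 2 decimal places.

|(j19000)² + 2080(j19000) + 1.613e+06| = |-3.5939e+08 + j3.952e+07| = 3.616e+08
|L(j19000)| = 1.613e+06 / 3.616e+08 = 0.0044613
20 log₁₀(0.0044613) = -47.011 dB

-47.01 dB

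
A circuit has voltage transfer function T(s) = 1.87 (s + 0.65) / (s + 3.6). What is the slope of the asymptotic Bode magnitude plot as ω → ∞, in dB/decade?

With 1 zero and 1 pole, the high-frequency asymptotic slope is 20 × (1 − 1) = 0 dB/decade.

0 dB/decade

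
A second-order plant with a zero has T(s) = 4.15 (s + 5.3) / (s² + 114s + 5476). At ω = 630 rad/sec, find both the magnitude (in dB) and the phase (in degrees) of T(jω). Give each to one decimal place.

|j630 + 5.3| = √(630² + 5.3²) = 630
|(j630)² + 114(j630) + 5476| = |-3.9142e+05 + j71820| = 3.98e+05
|T(j630)| = 4.15 × 630 / 3.98e+05 = 0.00657
20 log₁₀(0.00657) = -43.65 dB
∠(j630 + 5.3) = arctan(630/5.3) = 89.52°
∠[(j630)² + 114(j630) + 5476] = ∠[-3.9142e+05 + j71820] = 169.60°
∠T(j630) = 89.52° − 169.60° = -80.08°

|T| = -43.6 dB, ∠T = -80.1°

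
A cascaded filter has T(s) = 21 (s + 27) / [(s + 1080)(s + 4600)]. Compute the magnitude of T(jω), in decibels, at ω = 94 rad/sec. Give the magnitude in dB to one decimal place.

|j94 + 27| = √(94² + 27²) = 97.8
|j94 + 1080| = √(94² + 1080²) = 1084
|j94 + 4600| = √(94² + 4600²) = 4601
|T(j94)| = 21 × 97.8 / (1084 × 4601) = 0.00041177
20 log₁₀(0.00041177) = -67.71 dB

-67.7 dB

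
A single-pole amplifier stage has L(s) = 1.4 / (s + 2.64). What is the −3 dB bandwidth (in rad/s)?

For a single-pole low-pass, the −3 dB point is at the pole: ω = 2.64 rad/s.

2.64 rad/s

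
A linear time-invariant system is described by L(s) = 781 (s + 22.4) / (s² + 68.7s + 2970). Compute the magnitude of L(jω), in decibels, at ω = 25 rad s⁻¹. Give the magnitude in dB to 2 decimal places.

|j25 + 22.4| = √(25² + 22.4²) = 33.57
|(j25)² + 68.7(j25) + 2970| = |2345 + j1717.5| = 2907
|L(j25)| = 781 × 33.57 / 2907 = 9.0192
20 log₁₀(9.0192) = 19.103 dB

19.10 dB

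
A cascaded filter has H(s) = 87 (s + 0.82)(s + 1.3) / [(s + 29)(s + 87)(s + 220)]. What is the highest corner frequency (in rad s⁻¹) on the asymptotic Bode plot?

Break frequencies occur at each pole and zero magnitude: 0.82 rad s⁻¹, 1.3 rad s⁻¹, 29 rad s⁻¹, 87 rad s⁻¹, 220 rad s⁻¹.
The highest is 220 rad s⁻¹.

220 rad s⁻¹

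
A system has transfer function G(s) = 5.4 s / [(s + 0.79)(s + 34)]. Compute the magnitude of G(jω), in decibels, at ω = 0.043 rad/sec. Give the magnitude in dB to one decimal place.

|j0.043| = 0.043
|j0.043 + 0.79| = √(0.043² + 0.79²) = 0.7912
|j0.043 + 34| = √(0.043² + 34²) = 34
|G(j0.043)| = 5.4 × 0.043 / (0.7912 × 34) = 0.008632
20 log₁₀(0.008632) = -41.28 dB

-41.3 dB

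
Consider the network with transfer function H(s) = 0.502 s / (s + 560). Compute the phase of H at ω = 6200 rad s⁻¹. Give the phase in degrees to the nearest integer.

5°

∠(j6200) = 90.00°
∠(j6200 + 560) = arctan(6200/560) = 84.84°
∠H(j6200) = 90.00° − 84.84° = 5.16°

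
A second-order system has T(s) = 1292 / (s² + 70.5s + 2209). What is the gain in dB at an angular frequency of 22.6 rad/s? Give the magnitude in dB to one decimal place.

|(j22.6)² + 70.5(j22.6) + 2209| = |1698.2 + j1593.3| = 2329
|T(j22.6)| = 1292 / 2329 = 0.55483
20 log₁₀(0.55483) = -5.12 dB

-5.1 dB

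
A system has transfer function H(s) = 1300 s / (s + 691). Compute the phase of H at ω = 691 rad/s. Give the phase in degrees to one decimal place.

∠(j691) = 90.00°
∠(j691 + 691) = arctan(691/691) = 45.00°
∠H(j691) = 90.00° − 45.00° = 45.00°

45.0 deg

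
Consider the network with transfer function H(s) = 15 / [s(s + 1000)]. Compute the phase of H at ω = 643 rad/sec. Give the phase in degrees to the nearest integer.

-123°

∠(j643 + 1000) = arctan(643/1000) = 32.74°
∠(j643) = 90.00°
∠H(j643) = − (32.74° + 90.00°) = -122.74°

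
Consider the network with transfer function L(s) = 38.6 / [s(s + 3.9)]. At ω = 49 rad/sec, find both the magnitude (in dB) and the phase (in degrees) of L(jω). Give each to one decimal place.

|L| = -35.9 dB, ∠L = -175.4°

|j49 + 3.9| = √(49² + 3.9²) = 49.15
|j49| = 49
|L(j49)| = 38.6 / (49.15 × 49) = 0.016026
20 log₁₀(0.016026) = -35.90 dB
∠(j49 + 3.9) = arctan(49/3.9) = 85.45°
∠(j49) = 90.00°
∠L(j49) = − (85.45° + 90.00°) = -175.45°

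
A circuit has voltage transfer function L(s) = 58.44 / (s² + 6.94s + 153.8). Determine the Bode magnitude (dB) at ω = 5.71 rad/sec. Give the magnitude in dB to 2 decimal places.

|(j5.71)² + 6.94(j5.71) + 153.8| = |121.2 + j39.627| = 127.5
|L(j5.71)| = 58.44 / 127.5 = 0.45832
20 log₁₀(0.45832) = -6.777 dB

-6.78 dB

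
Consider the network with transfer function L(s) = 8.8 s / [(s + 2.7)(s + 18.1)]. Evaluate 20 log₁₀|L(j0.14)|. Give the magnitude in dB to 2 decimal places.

|j0.14| = 0.14
|j0.14 + 2.7| = √(0.14² + 2.7²) = 2.704
|j0.14 + 18.1| = √(0.14² + 18.1²) = 18.1
|L(j0.14)| = 8.8 × 0.14 / (2.704 × 18.1) = 0.025175
20 log₁₀(0.025175) = -31.981 dB

-31.98 dB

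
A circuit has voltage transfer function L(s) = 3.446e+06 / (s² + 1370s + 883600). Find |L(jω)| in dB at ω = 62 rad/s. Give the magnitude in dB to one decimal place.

|(j62)² + 1370(j62) + 883600| = |8.7976e+05 + j84940| = 8.838e+05
|L(j62)| = 3.446e+06 / 8.838e+05 = 3.8989
20 log₁₀(3.8989) = 11.82 dB

11.8 dB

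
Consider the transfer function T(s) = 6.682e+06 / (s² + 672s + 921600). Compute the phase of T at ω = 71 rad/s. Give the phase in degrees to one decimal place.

∠[(j71)² + 672(j71) + 921600] = ∠[9.1656e+05 + j47712] = 2.98°
∠T(j71) = −2.98° = -2.98°

-3.0 deg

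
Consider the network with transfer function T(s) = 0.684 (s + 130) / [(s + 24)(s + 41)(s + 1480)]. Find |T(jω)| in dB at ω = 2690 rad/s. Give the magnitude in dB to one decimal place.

|j2690 + 130| = √(2690² + 130²) = 2693
|j2690 + 24| = √(2690² + 24²) = 2690
|j2690 + 41| = √(2690² + 41²) = 2690
|j2690 + 1480| = √(2690² + 1480²) = 3070
|T(j2690)| = 0.684 × 2693 / (2690 × 2690 × 3070) = 8.2902e-08
20 log₁₀(8.2902e-08) = -141.63 dB

-141.6 dB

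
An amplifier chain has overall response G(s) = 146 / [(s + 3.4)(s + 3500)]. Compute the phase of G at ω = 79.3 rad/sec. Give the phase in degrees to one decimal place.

-88.8°

∠(j79.3 + 3.4) = arctan(79.3/3.4) = 87.54°
∠(j79.3 + 3500) = arctan(79.3/3500) = 1.30°
∠G(j79.3) = − (87.54° + 1.30°) = -88.84°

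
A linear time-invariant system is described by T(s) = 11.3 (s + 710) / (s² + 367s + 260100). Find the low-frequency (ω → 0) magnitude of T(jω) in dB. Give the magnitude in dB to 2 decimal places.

T(0) = 11.3 × 710 / 260100 = 0.030846
20 log₁₀(0.030846) = -30.216 dB

-30.22 dB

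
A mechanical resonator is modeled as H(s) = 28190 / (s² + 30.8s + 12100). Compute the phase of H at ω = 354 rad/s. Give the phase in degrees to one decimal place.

∠[(j354)² + 30.8(j354) + 12100] = ∠[-1.1322e+05 + j10903] = 174.50°
∠H(j354) = −174.50° = -174.50°

-174.5°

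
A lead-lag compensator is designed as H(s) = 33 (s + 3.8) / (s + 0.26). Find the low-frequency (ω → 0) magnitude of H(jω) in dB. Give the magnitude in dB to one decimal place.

H(0) = 33 × 3.8 / 0.26 = 482.31
20 log₁₀(482.31) = 53.67 dB

53.7 dB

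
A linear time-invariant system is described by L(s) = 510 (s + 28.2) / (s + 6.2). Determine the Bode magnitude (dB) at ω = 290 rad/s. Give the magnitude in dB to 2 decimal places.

54.19 dB

|j290 + 28.2| = √(290² + 28.2²) = 291.4
|j290 + 6.2| = √(290² + 6.2²) = 290.1
|L(j290)| = 510 × 291.4 / 290.1 = 512.29
20 log₁₀(512.29) = 54.190 dB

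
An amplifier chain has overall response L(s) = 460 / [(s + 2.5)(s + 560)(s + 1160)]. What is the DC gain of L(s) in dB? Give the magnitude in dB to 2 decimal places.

-70.96 dB

L(0) = 460 / (2.5 × 560 × 1160) = 0.00028325
20 log₁₀(0.00028325) = -70.957 dB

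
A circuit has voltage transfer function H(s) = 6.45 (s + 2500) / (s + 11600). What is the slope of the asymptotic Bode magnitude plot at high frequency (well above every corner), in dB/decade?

0 dB/decade

With 1 zero and 1 pole, the high-frequency asymptotic slope is 20 × (1 − 1) = 0 dB/decade.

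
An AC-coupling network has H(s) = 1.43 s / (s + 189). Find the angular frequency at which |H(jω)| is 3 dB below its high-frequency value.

189 rad/s

For a single-pole high-pass, the −3 dB point is at the pole: ω = 189 rad/s.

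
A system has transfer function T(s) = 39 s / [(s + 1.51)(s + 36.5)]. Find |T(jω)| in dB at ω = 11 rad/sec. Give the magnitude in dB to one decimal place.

|j11| = 11
|j11 + 1.51| = √(11² + 1.51²) = 11.1
|j11 + 36.5| = √(11² + 36.5²) = 38.12
|T(j11)| = 39 × 11 / (11.1 × 38.12) = 1.0135
20 log₁₀(1.0135) = 0.12 dB

0.1 dB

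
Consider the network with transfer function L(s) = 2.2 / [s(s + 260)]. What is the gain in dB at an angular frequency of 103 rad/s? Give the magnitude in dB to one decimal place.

|j103 + 260| = √(103² + 260²) = 279.7
|j103| = 103
|L(j103)| = 2.2 / (279.7 × 103) = 7.6376e-05
20 log₁₀(7.6376e-05) = -82.34 dB

-82.3 dB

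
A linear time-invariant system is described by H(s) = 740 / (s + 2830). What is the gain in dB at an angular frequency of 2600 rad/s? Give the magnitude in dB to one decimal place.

|j2600 + 2830| = √(2600² + 2830²) = 3843
|H(j2600)| = 740 / 3843 = 0.19256
20 log₁₀(0.19256) = -14.31 dB

-14.3 dB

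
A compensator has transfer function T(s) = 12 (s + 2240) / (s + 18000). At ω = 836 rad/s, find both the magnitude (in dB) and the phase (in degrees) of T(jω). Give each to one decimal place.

|j836 + 2240| = √(836² + 2240²) = 2391
|j836 + 18000| = √(836² + 18000²) = 1.802e+04
|T(j836)| = 12 × 2391 / 1.802e+04 = 1.5922
20 log₁₀(1.5922) = 4.04 dB
∠(j836 + 2240) = arctan(836/2240) = 20.47°
∠(j836 + 18000) = arctan(836/18000) = 2.66°
∠T(j836) = 20.47° − 2.66° = 17.81°

|T| = 4.0 dB, ∠T = 17.8°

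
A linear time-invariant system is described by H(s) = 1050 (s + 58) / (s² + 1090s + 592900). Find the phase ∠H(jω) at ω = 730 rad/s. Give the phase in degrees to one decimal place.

∠(j730 + 58) = arctan(730/58) = 85.46°
∠[(j730)² + 1090(j730) + 592900] = ∠[60000 + j7.957e+05] = 85.69°
∠H(j730) = 85.46° − 85.69° = -0.23°

-0.2°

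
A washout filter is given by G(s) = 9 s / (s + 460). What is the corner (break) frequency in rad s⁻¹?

The single real pole at s = −460 gives a corner at ω = 460 rad s⁻¹.

460 rad s⁻¹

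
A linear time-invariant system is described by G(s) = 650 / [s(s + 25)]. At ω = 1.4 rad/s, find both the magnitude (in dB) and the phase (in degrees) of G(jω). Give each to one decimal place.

|j1.4 + 25| = √(1.4² + 25²) = 25.04
|j1.4| = 1.4
|G(j1.4)| = 650 / (25.04 × 1.4) = 18.542
20 log₁₀(18.542) = 25.36 dB
∠(j1.4 + 25) = arctan(1.4/25) = 3.21°
∠(j1.4) = 90.00°
∠G(j1.4) = − (3.21° + 90.00°) = -93.21°

|G| = 25.4 dB, ∠G = -93.2°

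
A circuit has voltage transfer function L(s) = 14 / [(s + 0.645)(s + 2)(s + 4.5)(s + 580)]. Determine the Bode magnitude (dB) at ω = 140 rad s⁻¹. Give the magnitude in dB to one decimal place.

|j140 + 0.645| = √(140² + 0.645²) = 140
|j140 + 2| = √(140² + 2²) = 140
|j140 + 4.5| = √(140² + 4.5²) = 140.1
|j140 + 580| = √(140² + 580²) = 596.7
|L(j140)| = 14 / (140 × 140 × 140.1 × 596.7) = 8.5457e-09
20 log₁₀(8.5457e-09) = -161.37 dB

-161.4 dB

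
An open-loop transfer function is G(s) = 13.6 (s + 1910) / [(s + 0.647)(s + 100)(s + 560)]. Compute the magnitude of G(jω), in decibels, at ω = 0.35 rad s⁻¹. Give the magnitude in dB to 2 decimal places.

|j0.35 + 1910| = √(0.35² + 1910²) = 1910
|j0.35 + 0.647| = √(0.35² + 0.647²) = 0.7356
|j0.35 + 100| = √(0.35² + 100²) = 100
|j0.35 + 560| = √(0.35² + 560²) = 560
|G(j0.35)| = 13.6 × 1910 / (0.7356 × 100 × 560) = 0.63058
20 log₁₀(0.63058) = -4.005 dB

-4.01 dB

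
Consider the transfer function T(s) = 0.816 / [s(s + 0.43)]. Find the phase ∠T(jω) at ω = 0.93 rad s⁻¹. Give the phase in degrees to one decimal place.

-155.2°

∠(j0.93 + 0.43) = arctan(0.93/0.43) = 65.19°
∠(j0.93) = 90.00°
∠T(j0.93) = − (65.19° + 90.00°) = -155.19°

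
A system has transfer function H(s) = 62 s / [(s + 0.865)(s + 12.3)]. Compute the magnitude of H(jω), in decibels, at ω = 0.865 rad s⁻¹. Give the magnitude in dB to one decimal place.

11.0 dB

|j0.865| = 0.865
|j0.865 + 0.865| = √(0.865² + 0.865²) = 1.223
|j0.865 + 12.3| = √(0.865² + 12.3²) = 12.33
|H(j0.865)| = 62 × 0.865 / (1.223 × 12.33) = 3.5555
20 log₁₀(3.5555) = 11.02 dB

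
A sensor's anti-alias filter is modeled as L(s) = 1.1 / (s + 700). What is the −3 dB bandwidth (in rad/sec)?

700 rad/sec

For a single-pole low-pass, the −3 dB point is at the pole: ω = 700 rad/sec.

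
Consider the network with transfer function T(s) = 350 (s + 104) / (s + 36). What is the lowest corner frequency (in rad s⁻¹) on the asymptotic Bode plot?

36 rad s⁻¹

Break frequencies occur at each pole and zero magnitude: 36 rad s⁻¹, 104 rad s⁻¹.
The lowest is 36 rad s⁻¹.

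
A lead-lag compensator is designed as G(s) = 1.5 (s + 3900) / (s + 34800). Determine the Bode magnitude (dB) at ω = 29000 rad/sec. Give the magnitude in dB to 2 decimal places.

-0.27 dB

|j29000 + 3900| = √(29000² + 3900²) = 2.926e+04
|j29000 + 34800| = √(29000² + 34800²) = 4.53e+04
|G(j29000)| = 1.5 × 2.926e+04 / 4.53e+04 = 0.96892
20 log₁₀(0.96892) = -0.274 dB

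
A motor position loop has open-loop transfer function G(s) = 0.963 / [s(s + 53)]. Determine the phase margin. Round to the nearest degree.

90°

Gain crossover: |G(jω)| = 1 at ω ≈ 0.0182 rad s⁻¹.
∠G(j0.0182) = −90° − arctan(0.0182/53) ≈ -90.02°
PM = 180° + (-90.02°) = 89.98°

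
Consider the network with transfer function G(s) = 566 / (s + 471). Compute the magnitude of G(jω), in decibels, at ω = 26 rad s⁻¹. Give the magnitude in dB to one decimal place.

1.6 dB

|j26 + 471| = √(26² + 471²) = 471.7
|G(j26)| = 566 / 471.7 = 1.1999
20 log₁₀(1.1999) = 1.58 dB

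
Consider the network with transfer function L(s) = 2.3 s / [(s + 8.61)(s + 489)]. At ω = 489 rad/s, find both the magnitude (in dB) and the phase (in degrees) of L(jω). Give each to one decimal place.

|j489| = 489
|j489 + 8.61| = √(489² + 8.61²) = 489.1
|j489 + 489| = √(489² + 489²) = 691.6
|L(j489)| = 2.3 × 489 / (489.1 × 691.6) = 0.0033253
20 log₁₀(0.0033253) = -49.56 dB
∠(j489) = 90.00°
∠(j489 + 8.61) = arctan(489/8.61) = 88.99°
∠(j489 + 489) = arctan(489/489) = 45.00°
∠L(j489) = 90.00° − (88.99° + 45.00°) = -43.99°

|L| = -49.6 dB, ∠L = -44.0°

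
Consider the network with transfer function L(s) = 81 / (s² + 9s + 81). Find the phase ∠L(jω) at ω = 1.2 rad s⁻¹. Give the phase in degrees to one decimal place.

-7.7°

∠[(j1.2)² + 9(j1.2) + 81] = ∠[79.56 + j10.8] = 7.73°
∠L(j1.2) = −7.73° = -7.73°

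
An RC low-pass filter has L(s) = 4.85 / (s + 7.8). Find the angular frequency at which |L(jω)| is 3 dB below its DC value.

For a single-pole low-pass, the −3 dB point is at the pole: ω = 7.8 rad s⁻¹.

7.8 rad s⁻¹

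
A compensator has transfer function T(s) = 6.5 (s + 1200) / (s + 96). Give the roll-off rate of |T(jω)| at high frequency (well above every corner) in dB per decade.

0 dB/decade

With 1 zero and 1 pole, the high-frequency asymptotic slope is 20 × (1 − 1) = 0 dB/decade.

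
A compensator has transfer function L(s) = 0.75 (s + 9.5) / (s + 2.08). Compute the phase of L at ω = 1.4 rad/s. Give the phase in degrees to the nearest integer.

∠(j1.4 + 9.5) = arctan(1.4/9.5) = 8.38°
∠(j1.4 + 2.08) = arctan(1.4/2.08) = 33.94°
∠L(j1.4) = 8.38° − 33.94° = -25.56°

-26 deg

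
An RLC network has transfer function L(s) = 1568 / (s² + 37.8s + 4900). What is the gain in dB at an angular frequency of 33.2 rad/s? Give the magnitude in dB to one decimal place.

-8.1 dB

|(j33.2)² + 37.8(j33.2) + 4900| = |3797.8 + j1255| = 4000
|L(j33.2)| = 1568 / 4000 = 0.39203
20 log₁₀(0.39203) = -8.13 dB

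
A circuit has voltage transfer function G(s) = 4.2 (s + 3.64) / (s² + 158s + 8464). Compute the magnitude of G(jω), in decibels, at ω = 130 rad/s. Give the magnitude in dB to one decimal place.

-32.2 dB

|j130 + 3.64| = √(130² + 3.64²) = 130.1
|(j130)² + 158(j130) + 8464| = |-8436 + j20540| = 2.22e+04
|G(j130)| = 4.2 × 130.1 / 2.22e+04 = 0.024599
20 log₁₀(0.024599) = -32.18 dB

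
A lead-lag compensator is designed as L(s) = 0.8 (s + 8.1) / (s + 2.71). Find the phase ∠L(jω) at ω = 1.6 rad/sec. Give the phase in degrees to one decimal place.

∠(j1.6 + 8.1) = arctan(1.6/8.1) = 11.17°
∠(j1.6 + 2.71) = arctan(1.6/2.71) = 30.56°
∠L(j1.6) = 11.17° − 30.56° = -19.38°

-19.4°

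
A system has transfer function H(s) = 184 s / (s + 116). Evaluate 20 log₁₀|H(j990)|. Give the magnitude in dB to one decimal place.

|j990| = 990
|j990 + 116| = √(990² + 116²) = 996.8
|H(j990)| = 184 × 990 / 996.8 = 182.75
20 log₁₀(182.75) = 45.24 dB

45.2 dB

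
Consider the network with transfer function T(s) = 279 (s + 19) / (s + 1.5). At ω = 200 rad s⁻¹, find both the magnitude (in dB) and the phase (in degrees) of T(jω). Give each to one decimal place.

|j200 + 19| = √(200² + 19²) = 200.9
|j200 + 1.5| = √(200² + 1.5²) = 200
|T(j200)| = 279 × 200.9 / 200 = 280.25
20 log₁₀(280.25) = 48.95 dB
∠(j200 + 19) = arctan(200/19) = 84.57°
∠(j200 + 1.5) = arctan(200/1.5) = 89.57°
∠T(j200) = 84.57° − 89.57° = -5.00°

|T| = 49.0 dB, ∠T = -5.0°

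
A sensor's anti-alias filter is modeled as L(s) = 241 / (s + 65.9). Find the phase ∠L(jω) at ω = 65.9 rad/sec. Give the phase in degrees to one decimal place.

∠(j65.9 + 65.9) = arctan(65.9/65.9) = 45.00°
∠L(j65.9) = −45.00° = -45.00°

-45.0°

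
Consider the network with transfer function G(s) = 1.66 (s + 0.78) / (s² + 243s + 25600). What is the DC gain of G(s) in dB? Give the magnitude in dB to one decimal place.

G(0) = 1.66 × 0.78 / 25600 = 5.0578e-05
20 log₁₀(5.0578e-05) = -85.92 dB

-85.9 dB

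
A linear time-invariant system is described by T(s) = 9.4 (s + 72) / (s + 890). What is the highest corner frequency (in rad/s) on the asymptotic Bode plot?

890 rad/s

Break frequencies occur at each pole and zero magnitude: 72 rad/s, 890 rad/s.
The highest is 890 rad/s.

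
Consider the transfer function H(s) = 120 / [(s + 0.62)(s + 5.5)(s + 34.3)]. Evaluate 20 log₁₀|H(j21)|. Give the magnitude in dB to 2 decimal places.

-43.69 dB

|j21 + 0.62| = √(21² + 0.62²) = 21.01
|j21 + 5.5| = √(21² + 5.5²) = 21.71
|j21 + 34.3| = √(21² + 34.3²) = 40.22
|H(j21)| = 120 / (21.01 × 21.71 × 40.22) = 0.0065422
20 log₁₀(0.0065422) = -43.685 dB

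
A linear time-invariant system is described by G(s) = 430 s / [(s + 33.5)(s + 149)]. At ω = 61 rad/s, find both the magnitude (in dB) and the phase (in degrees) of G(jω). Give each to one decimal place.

|G| = 7.4 dB, ∠G = 6.5°

|j61| = 61
|j61 + 33.5| = √(61² + 33.5²) = 69.59
|j61 + 149| = √(61² + 149²) = 161
|G(j61)| = 430 × 61 / (69.59 × 161) = 2.341
20 log₁₀(2.341) = 7.39 dB
∠(j61) = 90.00°
∠(j61 + 33.5) = arctan(61/33.5) = 61.23°
∠(j61 + 149) = arctan(61/149) = 22.26°
∠G(j61) = 90.00° − (61.23° + 22.26°) = 6.51°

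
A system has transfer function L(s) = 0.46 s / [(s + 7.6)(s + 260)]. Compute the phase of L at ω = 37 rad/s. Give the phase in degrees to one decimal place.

3.5 deg

∠(j37) = 90.00°
∠(j37 + 7.6) = arctan(37/7.6) = 78.39°
∠(j37 + 260) = arctan(37/260) = 8.10°
∠L(j37) = 90.00° − (78.39° + 8.10°) = 3.51°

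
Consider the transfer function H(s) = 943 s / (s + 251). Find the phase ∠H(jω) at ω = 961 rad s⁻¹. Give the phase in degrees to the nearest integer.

15°

∠(j961) = 90.00°
∠(j961 + 251) = arctan(961/251) = 75.36°
∠H(j961) = 90.00° − 75.36° = 14.64°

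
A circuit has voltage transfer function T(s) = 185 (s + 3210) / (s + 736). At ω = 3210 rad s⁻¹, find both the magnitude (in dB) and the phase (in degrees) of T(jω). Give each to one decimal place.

|T| = 48.1 dB, ∠T = -32.1°

|j3210 + 3210| = √(3210² + 3210²) = 4540
|j3210 + 736| = √(3210² + 736²) = 3293
|T(j3210)| = 185 × 4540 / 3293 = 255.01
20 log₁₀(255.01) = 48.13 dB
∠(j3210 + 3210) = arctan(3210/3210) = 45.00°
∠(j3210 + 736) = arctan(3210/736) = 77.09°
∠T(j3210) = 45.00° − 77.09° = -32.09°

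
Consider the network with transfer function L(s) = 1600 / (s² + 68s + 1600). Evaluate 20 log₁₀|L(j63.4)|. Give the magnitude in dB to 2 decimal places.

|(j63.4)² + 68(j63.4) + 1600| = |-2419.6 + j4311.2| = 4944
|L(j63.4)| = 1600 / 4944 = 0.32364
20 log₁₀(0.32364) = -9.799 dB

-9.80 dB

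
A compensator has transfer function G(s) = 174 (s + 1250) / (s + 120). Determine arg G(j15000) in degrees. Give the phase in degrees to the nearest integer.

-4 deg

∠(j15000 + 1250) = arctan(15000/1250) = 85.24°
∠(j15000 + 120) = arctan(15000/120) = 89.54°
∠G(j15000) = 85.24° − 89.54° = -4.31°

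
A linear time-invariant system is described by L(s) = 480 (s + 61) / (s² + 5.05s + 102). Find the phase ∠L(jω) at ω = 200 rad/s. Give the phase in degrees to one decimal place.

∠(j200 + 61) = arctan(200/61) = 73.04°
∠[(j200)² + 5.05(j200) + 102] = ∠[-39898 + j1010] = 178.55°
∠L(j200) = 73.04° − 178.55° = -105.51°

-105.5°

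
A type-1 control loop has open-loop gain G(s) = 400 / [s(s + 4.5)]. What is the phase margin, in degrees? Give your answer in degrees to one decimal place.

Gain crossover: |G(jω)| = 1 at ω ≈ 19.7 rad s⁻¹.
∠G(j19.7) = −90° − arctan(19.7/4.5) ≈ -167.16°
PM = 180° + (-167.16°) = 12.84°

12.8°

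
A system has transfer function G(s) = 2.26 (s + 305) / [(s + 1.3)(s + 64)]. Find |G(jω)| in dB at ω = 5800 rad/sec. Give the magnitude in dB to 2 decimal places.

|j5800 + 305| = √(5800² + 305²) = 5808
|j5800 + 1.3| = √(5800² + 1.3²) = 5800
|j5800 + 64| = √(5800² + 64²) = 5800
|G(j5800)| = 2.26 × 5808 / (5800 × 5800) = 0.00039017
20 log₁₀(0.00039017) = -68.175 dB

-68.17 dB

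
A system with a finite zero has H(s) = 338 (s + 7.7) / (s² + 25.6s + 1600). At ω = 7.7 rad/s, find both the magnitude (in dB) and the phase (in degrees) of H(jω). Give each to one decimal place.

|j7.7 + 7.7| = √(7.7² + 7.7²) = 10.89
|(j7.7)² + 25.6(j7.7) + 1600| = |1540.7 + j197.12| = 1553
|H(j7.7)| = 338 × 10.89 / 1553 = 2.3696
20 log₁₀(2.3696) = 7.49 dB
∠(j7.7 + 7.7) = arctan(7.7/7.7) = 45.00°
∠[(j7.7)² + 25.6(j7.7) + 1600] = ∠[1540.7 + j197.12] = 7.29°
∠H(j7.7) = 45.00° − 7.29° = 37.71°

|H| = 7.5 dB, ∠H = 37.7°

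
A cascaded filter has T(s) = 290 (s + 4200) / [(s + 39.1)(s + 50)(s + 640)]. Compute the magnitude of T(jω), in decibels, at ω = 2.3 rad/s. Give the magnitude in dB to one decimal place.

|j2.3 + 4200| = √(2.3² + 4200²) = 4200
|j2.3 + 39.1| = √(2.3² + 39.1²) = 39.17
|j2.3 + 50| = √(2.3² + 50²) = 50.05
|j2.3 + 640| = √(2.3² + 640²) = 640
|T(j2.3)| = 290 × 4200 / (39.17 × 50.05 × 640) = 0.97075
20 log₁₀(0.97075) = -0.26 dB

-0.3 dB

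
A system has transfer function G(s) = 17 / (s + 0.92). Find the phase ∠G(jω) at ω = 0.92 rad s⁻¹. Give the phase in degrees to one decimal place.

∠(j0.92 + 0.92) = arctan(0.92/0.92) = 45.00°
∠G(j0.92) = −45.00° = -45.00°

-45.0°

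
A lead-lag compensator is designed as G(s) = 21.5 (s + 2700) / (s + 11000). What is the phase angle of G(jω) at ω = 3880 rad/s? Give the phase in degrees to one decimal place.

35.7°

∠(j3880 + 2700) = arctan(3880/2700) = 55.17°
∠(j3880 + 11000) = arctan(3880/11000) = 19.43°
∠G(j3880) = 55.17° − 19.43° = 35.74°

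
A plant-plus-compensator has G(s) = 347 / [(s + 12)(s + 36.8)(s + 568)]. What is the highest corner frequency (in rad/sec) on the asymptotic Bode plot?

Break frequencies occur at each pole and zero magnitude: 12 rad/sec, 36.8 rad/sec, 568 rad/sec.
The highest is 568 rad/sec.

568 rad/sec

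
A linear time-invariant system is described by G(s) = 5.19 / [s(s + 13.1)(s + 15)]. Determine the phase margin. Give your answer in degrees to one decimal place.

Gain crossover: |G(jω)| = 1 at ω ≈ 0.0264 rad/s.
∠G(j0.0264) = −90° − arctan(0.0264/13.1) − arctan(0.0264/15) ≈ -90.22°
PM = 180° + (-90.22°) = 89.78°

89.8°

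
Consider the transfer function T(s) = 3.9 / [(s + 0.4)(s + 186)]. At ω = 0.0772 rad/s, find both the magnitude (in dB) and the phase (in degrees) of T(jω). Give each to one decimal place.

|j0.0772 + 0.4| = √(0.0772² + 0.4²) = 0.4074
|j0.0772 + 186| = √(0.0772² + 186²) = 186
|T(j0.0772)| = 3.9 / (0.4074 × 186) = 0.05147
20 log₁₀(0.05147) = -25.77 dB
∠(j0.0772 + 0.4) = arctan(0.0772/0.4) = 10.92°
∠(j0.0772 + 186) = arctan(0.0772/186) = 0.02°
∠T(j0.0772) = − (10.92° + 0.02°) = -10.95°

|T| = -25.8 dB, ∠T = -10.9°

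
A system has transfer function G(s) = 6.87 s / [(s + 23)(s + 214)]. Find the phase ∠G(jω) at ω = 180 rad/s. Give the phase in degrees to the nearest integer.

-33°

∠(j180) = 90.00°
∠(j180 + 23) = arctan(180/23) = 82.72°
∠(j180 + 214) = arctan(180/214) = 40.07°
∠G(j180) = 90.00° − (82.72° + 40.07°) = -32.79°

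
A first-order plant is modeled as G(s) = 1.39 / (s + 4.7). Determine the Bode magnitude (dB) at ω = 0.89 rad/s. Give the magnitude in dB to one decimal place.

|j0.89 + 4.7| = √(0.89² + 4.7²) = 4.784
|G(j0.89)| = 1.39 / 4.784 = 0.29058
20 log₁₀(0.29058) = -10.73 dB

-10.7 dB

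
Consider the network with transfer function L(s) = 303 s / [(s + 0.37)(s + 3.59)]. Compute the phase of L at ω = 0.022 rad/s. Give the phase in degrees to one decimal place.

∠(j0.022) = 90.00°
∠(j0.022 + 0.37) = arctan(0.022/0.37) = 3.40°
∠(j0.022 + 3.59) = arctan(0.022/3.59) = 0.35°
∠L(j0.022) = 90.00° − (3.40° + 0.35°) = 86.25°

86.2 deg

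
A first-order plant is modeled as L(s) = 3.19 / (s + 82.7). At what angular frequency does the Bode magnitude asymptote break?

The single real pole at s = −82.7 gives a corner at ω = 82.7 rad/s.

82.7 rad/s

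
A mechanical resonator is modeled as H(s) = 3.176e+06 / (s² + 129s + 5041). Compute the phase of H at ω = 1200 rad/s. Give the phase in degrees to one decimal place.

-173.8°

∠[(j1200)² + 129(j1200) + 5041] = ∠[-1.435e+06 + j1.548e+05] = 173.84°
∠H(j1200) = −173.84° = -173.84°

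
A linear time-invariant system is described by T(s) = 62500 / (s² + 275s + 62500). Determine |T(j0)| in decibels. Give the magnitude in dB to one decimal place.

0.0 dB

T(0) = 62500 / 62500 = 1
20 log₁₀(1) = 0.00 dB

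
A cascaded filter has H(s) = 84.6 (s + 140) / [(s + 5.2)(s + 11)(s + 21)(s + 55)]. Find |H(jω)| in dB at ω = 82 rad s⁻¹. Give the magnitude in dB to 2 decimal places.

|j82 + 140| = √(82² + 140²) = 162.2
|j82 + 5.2| = √(82² + 5.2²) = 82.16
|j82 + 11| = √(82² + 11²) = 82.73
|j82 + 21| = √(82² + 21²) = 84.65
|j82 + 55| = √(82² + 55²) = 98.74
|H(j82)| = 84.6 × 162.2 / (82.16 × 82.73 × 84.65 × 98.74) = 0.00024159
20 log₁₀(0.00024159) = -72.338 dB

-72.34 dB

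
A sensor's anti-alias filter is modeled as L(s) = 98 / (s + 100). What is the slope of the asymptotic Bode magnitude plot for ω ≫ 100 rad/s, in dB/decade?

-20 dB/decade

With 0 zeros and 1 pole, the high-frequency asymptotic slope is 20 × (0 − 1) = -20 dB/decade.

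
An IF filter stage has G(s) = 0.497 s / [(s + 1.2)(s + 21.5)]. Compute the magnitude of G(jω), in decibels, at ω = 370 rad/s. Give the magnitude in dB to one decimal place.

|j370| = 370
|j370 + 1.2| = √(370² + 1.2²) = 370
|j370 + 21.5| = √(370² + 21.5²) = 370.6
|G(j370)| = 0.497 × 370 / (370 × 370.6) = 0.001341
20 log₁₀(0.001341) = -57.45 dB

-57.5 dB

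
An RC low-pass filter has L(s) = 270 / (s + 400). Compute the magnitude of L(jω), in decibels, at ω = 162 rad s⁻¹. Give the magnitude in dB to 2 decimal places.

|j162 + 400| = √(162² + 400²) = 431.6
|L(j162)| = 270 / 431.6 = 0.62564
20 log₁₀(0.62564) = -4.074 dB

-4.07 dB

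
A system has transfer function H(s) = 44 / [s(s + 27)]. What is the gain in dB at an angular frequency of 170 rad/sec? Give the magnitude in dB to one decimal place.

-56.5 dB

|j170 + 27| = √(170² + 27²) = 172.1
|j170| = 170
|H(j170)| = 44 / (172.1 × 170) = 0.0015036
20 log₁₀(0.0015036) = -56.46 dB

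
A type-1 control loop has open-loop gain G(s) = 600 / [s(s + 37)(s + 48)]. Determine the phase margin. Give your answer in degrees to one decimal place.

Gain crossover: |G(jω)| = 1 at ω ≈ 0.338 rad/sec.
∠G(j0.338) = −90° − arctan(0.338/37) − arctan(0.338/48) ≈ -90.93°
PM = 180° + (-90.93°) = 89.07°

89.1°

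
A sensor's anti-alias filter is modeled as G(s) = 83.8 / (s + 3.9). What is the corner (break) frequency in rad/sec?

The single real pole at s = −3.9 gives a corner at ω = 3.9 rad/sec.

3.9 rad/sec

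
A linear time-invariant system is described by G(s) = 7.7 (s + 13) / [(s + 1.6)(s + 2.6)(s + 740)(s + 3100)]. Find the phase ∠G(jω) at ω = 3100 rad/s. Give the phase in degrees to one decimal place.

-211.7°

∠(j3100 + 13) = arctan(3100/13) = 89.76°
∠(j3100 + 1.6) = arctan(3100/1.6) = 89.97°
∠(j3100 + 2.6) = arctan(3100/2.6) = 89.95°
∠(j3100 + 740) = arctan(3100/740) = 76.57°
∠(j3100 + 3100) = arctan(3100/3100) = 45.00°
∠G(j3100) = 89.76° − (89.97° + 89.95° + 76.57° + 45.00°) = -211.74°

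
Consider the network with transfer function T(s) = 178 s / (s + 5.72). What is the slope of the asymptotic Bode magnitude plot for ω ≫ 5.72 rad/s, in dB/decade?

0 dB/decade

With 1 zero and 1 pole, the high-frequency asymptotic slope is 20 × (1 − 1) = 0 dB/decade.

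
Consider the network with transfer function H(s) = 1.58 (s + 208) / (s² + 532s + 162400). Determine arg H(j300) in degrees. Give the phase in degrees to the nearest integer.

∠(j300 + 208) = arctan(300/208) = 55.27°
∠[(j300)² + 532(j300) + 162400] = ∠[72400 + j1.596e+05] = 65.60°
∠H(j300) = 55.27° − 65.60° = -10.33°

-10 deg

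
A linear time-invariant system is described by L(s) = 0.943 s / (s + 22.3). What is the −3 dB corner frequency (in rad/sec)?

22.3 rad/sec

For a single-pole high-pass, the −3 dB point is at the pole: ω = 22.3 rad/sec.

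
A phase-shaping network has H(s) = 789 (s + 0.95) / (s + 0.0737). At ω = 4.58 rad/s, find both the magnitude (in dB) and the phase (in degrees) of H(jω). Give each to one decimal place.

|j4.58 + 0.95| = √(4.58² + 0.95²) = 4.677
|j4.58 + 0.0737| = √(4.58² + 0.0737²) = 4.581
|H(j4.58)| = 789 × 4.677 / 4.581 = 805.69
20 log₁₀(805.69) = 58.12 dB
∠(j4.58 + 0.95) = arctan(4.58/0.95) = 78.28°
∠(j4.58 + 0.0737) = arctan(4.58/0.0737) = 89.08°
∠H(j4.58) = 78.28° − 89.08° = -10.80°

|H| = 58.1 dB, ∠H = -10.8°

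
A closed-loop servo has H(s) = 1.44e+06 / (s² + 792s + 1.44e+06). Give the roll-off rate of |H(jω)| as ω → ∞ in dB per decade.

With 0 zeros and 2 poles, the high-frequency asymptotic slope is 20 × (0 − 2) = -40 dB/decade.

-40 dB/decade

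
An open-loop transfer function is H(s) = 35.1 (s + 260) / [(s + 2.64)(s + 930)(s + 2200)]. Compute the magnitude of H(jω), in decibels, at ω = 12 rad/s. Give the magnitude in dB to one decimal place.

-68.8 dB

|j12 + 260| = √(12² + 260²) = 260.3
|j12 + 2.64| = √(12² + 2.64²) = 12.29
|j12 + 930| = √(12² + 930²) = 930.1
|j12 + 2200| = √(12² + 2200²) = 2200
|H(j12)| = 35.1 × 260.3 / (12.29 × 930.1 × 2200) = 0.00036337
20 log₁₀(0.00036337) = -68.79 dB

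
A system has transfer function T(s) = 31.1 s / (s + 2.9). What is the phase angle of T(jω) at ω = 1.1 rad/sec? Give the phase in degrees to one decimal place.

69.2°

∠(j1.1) = 90.00°
∠(j1.1 + 2.9) = arctan(1.1/2.9) = 20.77°
∠T(j1.1) = 90.00° − 20.77° = 69.23°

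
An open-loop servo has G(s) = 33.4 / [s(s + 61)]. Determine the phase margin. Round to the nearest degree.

Gain crossover: |G(jω)| = 1 at ω ≈ 0.548 rad/s.
∠G(j0.548) = −90° − arctan(0.548/61) ≈ -90.51°
PM = 180° + (-90.51°) = 89.49°

89 deg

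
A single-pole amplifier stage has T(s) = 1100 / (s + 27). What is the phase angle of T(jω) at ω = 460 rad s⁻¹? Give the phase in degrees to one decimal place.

-86.6 deg

∠(j460 + 27) = arctan(460/27) = 86.64°
∠T(j460) = −86.64° = -86.64°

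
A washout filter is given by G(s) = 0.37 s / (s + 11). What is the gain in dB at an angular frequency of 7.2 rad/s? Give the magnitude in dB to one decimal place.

|j7.2| = 7.2
|j7.2 + 11| = √(7.2² + 11²) = 13.15
|G(j7.2)| = 0.37 × 7.2 / 13.15 = 0.20263
20 log₁₀(0.20263) = -13.87 dB

-13.9 dB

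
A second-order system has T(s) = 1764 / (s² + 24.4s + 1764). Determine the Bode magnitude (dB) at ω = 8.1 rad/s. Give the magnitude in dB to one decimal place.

0.3 dB

|(j8.1)² + 24.4(j8.1) + 1764| = |1698.4 + j197.64| = 1710
|T(j8.1)| = 1764 / 1710 = 1.0317
20 log₁₀(1.0317) = 0.27 dB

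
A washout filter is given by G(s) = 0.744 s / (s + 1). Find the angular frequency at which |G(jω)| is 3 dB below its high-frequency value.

1 rad s⁻¹

For a single-pole high-pass, the −3 dB point is at the pole: ω = 1 rad s⁻¹.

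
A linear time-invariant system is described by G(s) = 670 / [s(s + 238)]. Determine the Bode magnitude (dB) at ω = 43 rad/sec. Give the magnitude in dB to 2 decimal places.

|j43 + 238| = √(43² + 238²) = 241.9
|j43| = 43
|G(j43)| = 670 / (241.9 × 43) = 0.064425
20 log₁₀(0.064425) = -23.819 dB

-23.82 dB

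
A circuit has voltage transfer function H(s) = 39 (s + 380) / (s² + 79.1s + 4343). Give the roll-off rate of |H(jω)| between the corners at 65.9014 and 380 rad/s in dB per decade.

In this band the factors already past their corner are: complex pole pair at ωₙ ≈ 65.9; net slope = -40 dB/decade.

-40 dB/decade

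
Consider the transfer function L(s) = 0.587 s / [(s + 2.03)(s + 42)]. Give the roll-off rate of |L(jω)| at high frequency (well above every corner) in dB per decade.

With 1 zero and 2 poles, the high-frequency asymptotic slope is 20 × (1 − 2) = -20 dB/decade.

-20 dB/decade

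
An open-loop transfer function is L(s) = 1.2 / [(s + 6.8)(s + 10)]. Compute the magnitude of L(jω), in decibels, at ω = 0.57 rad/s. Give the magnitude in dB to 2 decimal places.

|j0.57 + 6.8| = √(0.57² + 6.8²) = 6.824
|j0.57 + 10| = √(0.57² + 10²) = 10.02
|L(j0.57)| = 1.2 / (6.824 × 10.02) = 0.017557
20 log₁₀(0.017557) = -35.111 dB

-35.11 dB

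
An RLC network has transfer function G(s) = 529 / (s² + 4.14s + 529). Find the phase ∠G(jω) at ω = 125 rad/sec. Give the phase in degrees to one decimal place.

∠[(j125)² + 4.14(j125) + 529] = ∠[-15096 + j517.5] = 178.04°
∠G(j125) = −178.04° = -178.04°

-178.0 deg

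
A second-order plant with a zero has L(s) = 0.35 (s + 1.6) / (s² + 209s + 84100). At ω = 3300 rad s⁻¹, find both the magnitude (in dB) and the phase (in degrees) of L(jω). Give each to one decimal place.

|L| = -79.4 dB, ∠L = -86.4 deg

|j3300 + 1.6| = √(3300² + 1.6²) = 3300
|(j3300)² + 209(j3300) + 84100| = |-1.0806e+07 + j6.897e+05| = 1.083e+07
|L(j3300)| = 0.35 × 3300 / 1.083e+07 = 0.00010667
20 log₁₀(0.00010667) = -79.44 dB
∠(j3300 + 1.6) = arctan(3300/1.6) = 89.97°
∠[(j3300)² + 209(j3300) + 84100] = ∠[-1.0806e+07 + j6.897e+05] = 176.35°
∠L(j3300) = 89.97° − 176.35° = -86.38°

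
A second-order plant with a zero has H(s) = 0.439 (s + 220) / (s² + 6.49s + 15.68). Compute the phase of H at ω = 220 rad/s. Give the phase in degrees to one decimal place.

∠(j220 + 220) = arctan(220/220) = 45.00°
∠[(j220)² + 6.49(j220) + 15.68] = ∠[-48384 + j1427.8] = 178.31°
∠H(j220) = 45.00° − 178.31° = -133.31°

-133.3°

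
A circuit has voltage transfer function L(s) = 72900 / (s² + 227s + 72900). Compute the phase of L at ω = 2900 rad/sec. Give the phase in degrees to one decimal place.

-175.5°

∠[(j2900)² + 227(j2900) + 72900] = ∠[-8.3371e+06 + j6.583e+05] = 175.49°
∠L(j2900) = −175.49° = -175.49°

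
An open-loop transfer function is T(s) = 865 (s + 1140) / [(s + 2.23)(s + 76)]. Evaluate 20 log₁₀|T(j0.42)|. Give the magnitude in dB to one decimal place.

75.1 dB

|j0.42 + 1140| = √(0.42² + 1140²) = 1140
|j0.42 + 2.23| = √(0.42² + 2.23²) = 2.269
|j0.42 + 76| = √(0.42² + 76²) = 76
|T(j0.42)| = 865 × 1140 / (2.269 × 76) = 5717.8
20 log₁₀(5717.8) = 75.14 dB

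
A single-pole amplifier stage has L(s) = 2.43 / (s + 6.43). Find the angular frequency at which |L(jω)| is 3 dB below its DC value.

6.43 rad/sec

For a single-pole low-pass, the −3 dB point is at the pole: ω = 6.43 rad/sec.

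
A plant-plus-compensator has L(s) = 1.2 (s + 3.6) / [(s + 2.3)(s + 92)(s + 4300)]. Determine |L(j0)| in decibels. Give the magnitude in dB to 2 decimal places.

L(0) = 1.2 × 3.6 / (2.3 × 92 × 4300) = 4.7479e-06
20 log₁₀(4.7479e-06) = -106.470 dB

-106.47 dB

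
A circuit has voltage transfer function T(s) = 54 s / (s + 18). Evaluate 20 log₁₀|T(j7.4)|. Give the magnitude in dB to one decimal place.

26.2 dB

|j7.4| = 7.4
|j7.4 + 18| = √(7.4² + 18²) = 19.46
|T(j7.4)| = 54 × 7.4 / 19.46 = 20.533
20 log₁₀(20.533) = 26.25 dB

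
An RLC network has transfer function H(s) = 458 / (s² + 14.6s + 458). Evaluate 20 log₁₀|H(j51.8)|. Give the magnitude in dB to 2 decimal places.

|(j51.8)² + 14.6(j51.8) + 458| = |-2225.2 + j756.28| = 2350
|H(j51.8)| = 458 / 2350 = 0.19487
20 log₁₀(0.19487) = -14.205 dB

-14.20 dB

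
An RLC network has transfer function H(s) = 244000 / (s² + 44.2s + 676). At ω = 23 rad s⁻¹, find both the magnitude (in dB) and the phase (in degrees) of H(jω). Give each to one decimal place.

|H| = 47.5 dB, ∠H = -81.8 deg

|(j23)² + 44.2(j23) + 676| = |147 + j1016.6| = 1027
|H(j23)| = 244000 / 1027 = 237.55
20 log₁₀(237.55) = 47.51 dB
∠[(j23)² + 44.2(j23) + 676] = ∠[147 + j1016.6] = 81.77°
∠H(j23) = −81.77° = -81.77°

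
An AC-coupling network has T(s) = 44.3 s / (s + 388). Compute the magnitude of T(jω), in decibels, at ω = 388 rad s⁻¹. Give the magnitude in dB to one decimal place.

|j388| = 388
|j388 + 388| = √(388² + 388²) = 548.7
|T(j388)| = 44.3 × 388 / 548.7 = 31.325
20 log₁₀(31.325) = 29.92 dB

29.9 dB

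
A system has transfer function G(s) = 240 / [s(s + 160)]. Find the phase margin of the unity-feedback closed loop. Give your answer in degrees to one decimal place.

Gain crossover: |G(jω)| = 1 at ω ≈ 1.5 rad/s.
∠G(j1.5) = −90° − arctan(1.5/160) ≈ -90.54°
PM = 180° + (-90.54°) = 89.46°

89.5°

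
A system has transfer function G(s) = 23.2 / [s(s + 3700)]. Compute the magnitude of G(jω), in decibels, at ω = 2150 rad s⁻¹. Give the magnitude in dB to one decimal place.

|j2150 + 3700| = √(2150² + 3700²) = 4279
|j2150| = 2150
|G(j2150)| = 23.2 / (4279 × 2150) = 2.5216e-06
20 log₁₀(2.5216e-06) = -111.97 dB

-112.0 dB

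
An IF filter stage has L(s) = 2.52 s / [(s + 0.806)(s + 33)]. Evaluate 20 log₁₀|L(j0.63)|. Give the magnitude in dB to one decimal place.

-26.6 dB

|j0.63| = 0.63
|j0.63 + 0.806| = √(0.63² + 0.806²) = 1.023
|j0.63 + 33| = √(0.63² + 33²) = 33.01
|L(j0.63)| = 2.52 × 0.63 / (1.023 × 33.01) = 0.047019
20 log₁₀(0.047019) = -26.55 dB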